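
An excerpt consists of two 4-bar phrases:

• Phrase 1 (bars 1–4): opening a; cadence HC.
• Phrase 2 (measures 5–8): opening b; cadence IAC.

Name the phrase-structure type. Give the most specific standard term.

contrasting period

Phrase 1 ends with a half cadence (weaker) and phrase 2 with an imperfect authentic cadence (stronger): antecedent + consequent = a period.
The two phrases open with different material (a / b), so the period is contrasting.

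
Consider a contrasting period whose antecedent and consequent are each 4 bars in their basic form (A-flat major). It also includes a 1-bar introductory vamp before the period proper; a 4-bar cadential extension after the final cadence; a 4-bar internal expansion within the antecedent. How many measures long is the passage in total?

17 measures

Basic contrasting period: 4 + 4 = 8 bars.
8 (basic form) + 1 (introduction) + 4 (cadential extension) + 4 (internal expansion) = 17.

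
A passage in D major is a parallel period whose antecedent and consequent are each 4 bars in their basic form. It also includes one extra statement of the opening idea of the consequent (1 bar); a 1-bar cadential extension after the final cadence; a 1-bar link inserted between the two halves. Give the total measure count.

11 measures

Basic parallel period: 4 + 4 = 8 bars.
8 (basic form) + 1 (extra statement) + 1 (cadential extension) + 1 (link) = 11.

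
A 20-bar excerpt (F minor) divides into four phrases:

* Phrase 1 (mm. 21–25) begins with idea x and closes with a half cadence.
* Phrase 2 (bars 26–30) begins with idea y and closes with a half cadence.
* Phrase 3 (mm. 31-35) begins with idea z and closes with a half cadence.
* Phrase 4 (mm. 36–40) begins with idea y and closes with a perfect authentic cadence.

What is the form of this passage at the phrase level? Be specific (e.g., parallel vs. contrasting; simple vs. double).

contrasting double period

Four phrases in two halves: the first half (mm. 21–30) ends with a half cadence, the second (mm. 31–40) with a perfect authentic cadence — a large antecedent–consequent pair, i.e. a double period.
Phrase 3 begins with different material from phrase 1, making it contrasting.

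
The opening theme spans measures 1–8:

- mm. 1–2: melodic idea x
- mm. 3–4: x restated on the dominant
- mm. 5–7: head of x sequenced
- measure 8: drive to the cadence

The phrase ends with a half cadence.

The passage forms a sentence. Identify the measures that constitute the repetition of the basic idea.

The presentation of a sentence is the basic idea (mm. 1–2) plus its repetition (bars 3-4); the repetition of the basic idea is therefore measures 3–4.

measures 3–4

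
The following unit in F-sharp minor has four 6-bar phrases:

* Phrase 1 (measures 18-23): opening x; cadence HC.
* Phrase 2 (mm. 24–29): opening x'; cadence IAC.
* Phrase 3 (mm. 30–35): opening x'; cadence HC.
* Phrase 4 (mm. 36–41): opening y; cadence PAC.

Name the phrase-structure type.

Four phrases in two halves: the first half (mm. 18–29) ends with an imperfect authentic cadence, the second (bars 30–41) with a perfect authentic cadence — a large antecedent–consequent pair, i.e. a double period.
Phrase 3 begins with the same material as phrase 1, making it parallel.

parallel double period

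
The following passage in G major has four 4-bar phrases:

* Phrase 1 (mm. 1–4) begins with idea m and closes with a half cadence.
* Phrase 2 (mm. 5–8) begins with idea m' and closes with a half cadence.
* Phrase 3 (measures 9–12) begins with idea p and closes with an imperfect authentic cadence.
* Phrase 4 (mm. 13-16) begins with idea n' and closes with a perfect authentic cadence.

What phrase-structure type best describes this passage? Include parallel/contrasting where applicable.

Four phrases in two halves: the first half (bars 1–8) ends with a half cadence, the second (measures 9–16) with a perfect authentic cadence — a large antecedent–consequent pair, i.e. a double period.
Phrase 3 begins with different material from phrase 1, making it contrasting.

contrasting double period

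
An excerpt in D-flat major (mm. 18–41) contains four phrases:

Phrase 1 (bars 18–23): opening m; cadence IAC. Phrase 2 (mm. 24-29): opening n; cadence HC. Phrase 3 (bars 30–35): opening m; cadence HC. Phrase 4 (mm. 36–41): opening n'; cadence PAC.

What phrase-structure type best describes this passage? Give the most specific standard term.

Four phrases in two halves: the first half (mm. 18–29) ends with a half cadence, the second (measures 30–41) with a perfect authentic cadence — a large antecedent–consequent pair, i.e. a double period.
Phrase 3 begins with the same material as phrase 1, making it parallel.

parallel double period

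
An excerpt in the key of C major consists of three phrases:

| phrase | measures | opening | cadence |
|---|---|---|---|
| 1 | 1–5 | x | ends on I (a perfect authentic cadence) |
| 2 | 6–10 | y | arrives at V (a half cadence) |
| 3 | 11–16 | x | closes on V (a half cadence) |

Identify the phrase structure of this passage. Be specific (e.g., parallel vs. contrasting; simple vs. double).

The final phrase closes with a half cadence, which is not stronger than the preceding half cadence; the 3 phrases lack an overall antecedent–consequent design and so form a phrase group.

phrase group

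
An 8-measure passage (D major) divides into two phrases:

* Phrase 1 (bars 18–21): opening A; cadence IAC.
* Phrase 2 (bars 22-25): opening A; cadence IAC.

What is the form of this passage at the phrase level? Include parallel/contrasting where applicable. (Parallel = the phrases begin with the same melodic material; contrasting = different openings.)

Both phrases have the same opening (A) and the same cadence (imperfect authentic cadence): the second is a restatement, not a consequent, so this is a repeated phrase rather than a period.

repeated phrase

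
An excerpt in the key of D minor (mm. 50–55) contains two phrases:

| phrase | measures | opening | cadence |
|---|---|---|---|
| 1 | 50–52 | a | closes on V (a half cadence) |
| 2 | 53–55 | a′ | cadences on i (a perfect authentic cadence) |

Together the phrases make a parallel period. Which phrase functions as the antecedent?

phrase 1

The phrase ending with the weaker cadence (half cadence) is the antecedent; the one ending more conclusively (perfect authentic cadence) is the consequent. The antecedent is phrase 1.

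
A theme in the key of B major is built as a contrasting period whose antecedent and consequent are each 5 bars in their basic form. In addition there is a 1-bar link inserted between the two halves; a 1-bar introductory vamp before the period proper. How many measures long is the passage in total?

Basic contrasting period: 5 + 5 = 10 bars.
10 (basic form) + 1 (link) + 1 (introduction) = 12.

12 measures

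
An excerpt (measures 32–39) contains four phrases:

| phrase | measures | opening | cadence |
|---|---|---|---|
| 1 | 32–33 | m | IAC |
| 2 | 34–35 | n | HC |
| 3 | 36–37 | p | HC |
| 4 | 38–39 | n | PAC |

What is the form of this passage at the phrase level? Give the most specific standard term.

Four phrases in two halves: the first half (measures 32-35) ends with a half cadence, the second (measures 36–39) with a perfect authentic cadence — a large antecedent–consequent pair, i.e. a double period.
Phrase 3 begins with different material from phrase 1, making it contrasting.

contrasting double period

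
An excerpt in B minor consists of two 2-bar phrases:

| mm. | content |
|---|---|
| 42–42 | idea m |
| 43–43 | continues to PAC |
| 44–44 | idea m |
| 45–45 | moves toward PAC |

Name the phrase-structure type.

repeated phrase

Both phrases have the same opening (m) and the same cadence (perfect authentic cadence): the second is a restatement, not a consequent, so this is a repeated phrase rather than a period.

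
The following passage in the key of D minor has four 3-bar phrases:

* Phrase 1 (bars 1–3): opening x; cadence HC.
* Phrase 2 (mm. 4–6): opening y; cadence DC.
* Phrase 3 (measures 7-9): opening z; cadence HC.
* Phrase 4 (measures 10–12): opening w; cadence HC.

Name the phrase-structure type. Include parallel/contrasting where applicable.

phrase group

Phrase 4 ends with a half cadence, no stronger than phrase 2's deceptive cadence, so the four phrases do not form a double period; nor do phrases 3–4 duplicate 1–2, so it is not a repeated period. With no phrase reaching a conclusive cadence, the passage is a phrase group.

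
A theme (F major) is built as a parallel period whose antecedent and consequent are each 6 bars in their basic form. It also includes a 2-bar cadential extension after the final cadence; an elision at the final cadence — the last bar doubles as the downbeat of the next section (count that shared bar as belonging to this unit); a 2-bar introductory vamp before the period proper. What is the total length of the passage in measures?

16 measures

Basic parallel period: 6 + 6 = 12 bars.
12 (basic form) + 2 (cadential extension) + 2 (introduction) = 16.
The elision shares a bar with the next section but does not change this unit's count.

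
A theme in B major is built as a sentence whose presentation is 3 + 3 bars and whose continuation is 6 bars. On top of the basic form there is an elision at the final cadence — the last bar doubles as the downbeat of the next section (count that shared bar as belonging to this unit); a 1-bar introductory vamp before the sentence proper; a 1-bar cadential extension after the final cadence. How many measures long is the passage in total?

14 measures

Basic sentence: 3 + 3 + 6 = 12 bars.
12 (basic form) + 1 (introduction) + 1 (cadential extension) = 14.
The elision shares a bar with the next section but does not change this unit's count.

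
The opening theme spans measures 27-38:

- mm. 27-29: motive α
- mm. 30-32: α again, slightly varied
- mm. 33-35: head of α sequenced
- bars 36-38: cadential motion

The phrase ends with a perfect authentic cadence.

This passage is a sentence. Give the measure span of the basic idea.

measures 27–29

The presentation of a sentence is the basic idea (bars 27–29) plus its repetition (bars 30–32); the basic idea is therefore mm. 27–29.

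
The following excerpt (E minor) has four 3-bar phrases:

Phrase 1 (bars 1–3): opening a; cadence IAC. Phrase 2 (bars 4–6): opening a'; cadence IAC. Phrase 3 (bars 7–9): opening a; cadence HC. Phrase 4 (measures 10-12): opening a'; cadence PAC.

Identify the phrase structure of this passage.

Four phrases in two halves: the first half (mm. 1–6) ends with an imperfect authentic cadence, the second (measures 7-12) with a perfect authentic cadence — a large antecedent–consequent pair, i.e. a double period.
Phrase 3 begins with the same material as phrase 1, making it parallel.

parallel double period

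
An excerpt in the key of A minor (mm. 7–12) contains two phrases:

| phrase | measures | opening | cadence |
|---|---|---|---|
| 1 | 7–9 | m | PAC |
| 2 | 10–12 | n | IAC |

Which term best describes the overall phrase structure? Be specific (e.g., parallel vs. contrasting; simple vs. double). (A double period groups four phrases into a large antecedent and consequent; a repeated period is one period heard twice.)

phrase group

The second phrase closes with an imperfect authentic cadence, which is not stronger than the first phrase's perfect authentic cadence; without a weak→strong cadential pair there is no antecedent–consequent relationship, so this is a phrase group rather than a period.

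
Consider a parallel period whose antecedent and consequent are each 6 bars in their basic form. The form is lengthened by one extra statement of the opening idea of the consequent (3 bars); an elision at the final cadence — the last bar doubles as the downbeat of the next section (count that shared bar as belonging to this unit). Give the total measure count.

15 measures

Basic parallel period: 6 + 6 = 12 bars.
12 (basic form) + 3 (extra statement) = 15.
The elision shares a bar with the next section but does not change this unit's count.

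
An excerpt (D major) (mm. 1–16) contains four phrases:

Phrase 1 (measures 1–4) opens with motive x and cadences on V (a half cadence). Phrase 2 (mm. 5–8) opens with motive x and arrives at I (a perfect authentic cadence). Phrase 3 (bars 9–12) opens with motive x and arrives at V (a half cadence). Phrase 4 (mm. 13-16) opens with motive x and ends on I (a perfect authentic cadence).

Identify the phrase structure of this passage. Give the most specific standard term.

repeated period

The cadence pattern HC–PAC–HC–PAC is weak–strong twice, and phrases 3–4 restate phrases 1–2: a period heard twice, not a double period (which would end weakly at phrase 2).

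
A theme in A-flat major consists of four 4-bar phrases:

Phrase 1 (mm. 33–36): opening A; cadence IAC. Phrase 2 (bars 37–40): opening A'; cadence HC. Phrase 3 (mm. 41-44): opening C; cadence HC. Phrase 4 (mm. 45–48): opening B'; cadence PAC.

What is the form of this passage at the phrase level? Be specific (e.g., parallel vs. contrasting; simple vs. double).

Four phrases in two halves: the first half (bars 33–40) ends with a half cadence, the second (mm. 41–48) with a perfect authentic cadence — a large antecedent–consequent pair, i.e. a double period.
Phrase 3 begins with different material from phrase 1, making it contrasting.

contrasting double period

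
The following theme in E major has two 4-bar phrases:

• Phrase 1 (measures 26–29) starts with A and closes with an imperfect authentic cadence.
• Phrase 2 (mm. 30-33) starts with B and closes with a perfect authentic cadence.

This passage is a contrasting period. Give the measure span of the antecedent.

The antecedent is the phrase ending with the weaker cadence (imperfect authentic cadence, phrase 1) and the consequent the one ending more conclusively (perfect authentic cadence, phrase 2); the antecedent is mm. 26–29.

measures 26–29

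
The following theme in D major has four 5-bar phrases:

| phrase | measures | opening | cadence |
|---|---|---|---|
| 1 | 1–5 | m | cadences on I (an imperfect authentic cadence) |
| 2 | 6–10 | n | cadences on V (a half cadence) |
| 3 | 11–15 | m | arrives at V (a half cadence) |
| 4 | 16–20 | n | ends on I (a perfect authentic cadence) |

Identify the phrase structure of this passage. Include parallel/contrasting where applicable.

Four phrases in two halves: the first half (measures 1–10) ends with a half cadence, the second (measures 11–20) with a perfect authentic cadence — a large antecedent–consequent pair, i.e. a double period.
Phrase 3 begins with the same material as phrase 1, making it parallel.

parallel double period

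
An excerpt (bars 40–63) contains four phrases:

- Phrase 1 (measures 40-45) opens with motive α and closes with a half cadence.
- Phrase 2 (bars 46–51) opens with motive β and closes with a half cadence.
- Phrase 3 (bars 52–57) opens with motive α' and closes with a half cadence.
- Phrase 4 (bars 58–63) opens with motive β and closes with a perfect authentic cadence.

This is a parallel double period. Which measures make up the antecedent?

measures 40–51

In a double period the first pair of phrases (ending half cadence) is the large antecedent and the second pair (ending perfect authentic cadence) is the large consequent; the antecedent is measures 40–51.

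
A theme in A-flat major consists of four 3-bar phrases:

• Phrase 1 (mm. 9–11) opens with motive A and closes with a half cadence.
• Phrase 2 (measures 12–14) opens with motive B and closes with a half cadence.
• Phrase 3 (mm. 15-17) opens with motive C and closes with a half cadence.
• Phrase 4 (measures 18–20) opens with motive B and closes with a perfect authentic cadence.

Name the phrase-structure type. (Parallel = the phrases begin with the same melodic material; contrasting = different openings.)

Four phrases in two halves: the first half (mm. 9–14) ends with a half cadence, the second (bars 15–20) with a perfect authentic cadence — a large antecedent–consequent pair, i.e. a double period.
Phrase 3 begins with different material from phrase 1, making it contrasting.

contrasting double period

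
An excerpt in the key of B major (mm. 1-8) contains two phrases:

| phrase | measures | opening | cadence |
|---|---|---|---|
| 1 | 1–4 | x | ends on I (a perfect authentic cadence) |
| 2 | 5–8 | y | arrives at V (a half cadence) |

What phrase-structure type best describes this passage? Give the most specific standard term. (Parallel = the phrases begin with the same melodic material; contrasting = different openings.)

phrase group

The second phrase closes with a half cadence, which is not stronger than the first phrase's perfect authentic cadence; without a weak→strong cadential pair there is no antecedent–consequent relationship, so this is a phrase group rather than a period.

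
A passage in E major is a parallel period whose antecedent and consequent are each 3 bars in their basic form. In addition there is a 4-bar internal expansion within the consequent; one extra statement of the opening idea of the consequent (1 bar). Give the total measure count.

11 measures

Basic parallel period: 3 + 3 = 6 bars.
6 (basic form) + 4 (internal expansion) + 1 (extra statement) = 11.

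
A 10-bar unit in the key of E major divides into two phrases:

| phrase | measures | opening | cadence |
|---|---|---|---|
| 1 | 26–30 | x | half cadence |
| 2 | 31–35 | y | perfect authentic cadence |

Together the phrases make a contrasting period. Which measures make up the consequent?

The phrase ending with the weaker cadence (half cadence) is the antecedent; the one ending more conclusively (perfect authentic cadence) is the consequent. The consequent is measures 31–35.

measures 31–35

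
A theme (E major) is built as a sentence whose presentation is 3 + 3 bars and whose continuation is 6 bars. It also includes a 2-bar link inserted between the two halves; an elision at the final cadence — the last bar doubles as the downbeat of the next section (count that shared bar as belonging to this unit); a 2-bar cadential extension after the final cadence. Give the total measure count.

16 measures

Basic sentence: 3 + 3 + 6 = 12 bars.
12 (basic form) + 2 (link) + 2 (cadential extension) = 16.
The elision shares a bar with the next section but does not change this unit's count.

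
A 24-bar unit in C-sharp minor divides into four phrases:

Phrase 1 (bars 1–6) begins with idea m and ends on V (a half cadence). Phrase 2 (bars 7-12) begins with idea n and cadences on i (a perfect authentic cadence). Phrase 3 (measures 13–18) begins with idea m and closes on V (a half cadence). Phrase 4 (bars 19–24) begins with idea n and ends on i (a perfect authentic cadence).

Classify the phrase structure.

repeated period

The cadence pattern HC–PAC–HC–PAC is weak–strong twice, and phrases 3–4 restate phrases 1–2: a period heard twice, not a double period (which would end weakly at phrase 2).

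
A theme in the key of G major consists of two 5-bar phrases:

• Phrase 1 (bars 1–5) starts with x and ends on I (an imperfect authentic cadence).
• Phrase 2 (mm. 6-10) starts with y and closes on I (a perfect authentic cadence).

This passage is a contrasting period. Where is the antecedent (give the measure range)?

measures 1–5

The antecedent is the phrase ending with the weaker cadence (imperfect authentic cadence, phrase 1) and the consequent the one ending more conclusively (perfect authentic cadence, phrase 2); the antecedent is mm. 1–5.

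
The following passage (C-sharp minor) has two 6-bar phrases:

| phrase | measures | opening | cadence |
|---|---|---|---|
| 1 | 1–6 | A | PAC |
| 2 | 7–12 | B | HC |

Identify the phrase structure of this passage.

phrase group

The second phrase closes with a half cadence, which is not stronger than the first phrase's perfect authentic cadence; without a weak→strong cadential pair there is no antecedent–consequent relationship, so this is a phrase group rather than a period.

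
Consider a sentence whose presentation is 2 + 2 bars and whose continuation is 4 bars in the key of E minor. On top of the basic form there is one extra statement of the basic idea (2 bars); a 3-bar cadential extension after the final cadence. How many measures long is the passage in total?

Basic sentence: 2 + 2 + 4 = 8 bars.
8 (basic form) + 2 (extra statement) + 3 (cadential extension) = 13.

13 measures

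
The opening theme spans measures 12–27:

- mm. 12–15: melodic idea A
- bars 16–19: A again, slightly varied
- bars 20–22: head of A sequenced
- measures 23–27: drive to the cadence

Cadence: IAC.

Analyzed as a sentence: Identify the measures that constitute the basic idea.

measures 12–15

The presentation of a sentence is the basic idea (mm. 12–15) plus its repetition (measures 16–19); the basic idea is therefore bars 12-15.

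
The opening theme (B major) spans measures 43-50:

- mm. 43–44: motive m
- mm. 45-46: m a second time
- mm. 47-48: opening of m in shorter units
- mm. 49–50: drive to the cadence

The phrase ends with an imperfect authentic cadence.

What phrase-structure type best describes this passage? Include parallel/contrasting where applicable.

sentence

Basic idea (measures 43–44) + its repetition (measures 45-46) form the presentation; fragmentation and cadence (measures 47-50) form the continuation — the 8-bar whole is a sentence.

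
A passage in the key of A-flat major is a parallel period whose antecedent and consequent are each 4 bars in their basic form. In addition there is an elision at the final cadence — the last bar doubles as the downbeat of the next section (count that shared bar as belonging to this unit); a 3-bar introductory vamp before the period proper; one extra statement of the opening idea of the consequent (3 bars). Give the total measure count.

Basic parallel period: 4 + 4 = 8 bars.
8 (basic form) + 3 (introduction) + 3 (extra statement) = 14.
The elision shares a bar with the next section but does not change this unit's count.

14 measures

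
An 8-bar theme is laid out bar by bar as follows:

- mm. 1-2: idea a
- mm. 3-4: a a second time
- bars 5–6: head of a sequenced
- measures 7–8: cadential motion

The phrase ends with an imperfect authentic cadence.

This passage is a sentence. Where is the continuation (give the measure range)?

measures 5–8

After the presentation (bars 1–4), the continuation covers the fragmentation through the cadence: mm. 5–8.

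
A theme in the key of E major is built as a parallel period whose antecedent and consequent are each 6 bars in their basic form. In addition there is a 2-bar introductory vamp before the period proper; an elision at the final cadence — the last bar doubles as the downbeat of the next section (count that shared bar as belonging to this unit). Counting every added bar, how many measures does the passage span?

14 measures

Basic parallel period: 6 + 6 = 12 bars.
12 (basic form) + 2 (introduction) = 14.
The elision shares a bar with the next section but does not change this unit's count.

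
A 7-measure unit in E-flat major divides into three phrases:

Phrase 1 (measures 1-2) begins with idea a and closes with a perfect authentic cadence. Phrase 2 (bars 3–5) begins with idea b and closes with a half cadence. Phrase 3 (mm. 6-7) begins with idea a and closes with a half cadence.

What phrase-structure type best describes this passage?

phrase group

The final phrase closes with a half cadence, which is not stronger than the preceding half cadence; the 3 phrases lack an overall antecedent–consequent design and so form a phrase group.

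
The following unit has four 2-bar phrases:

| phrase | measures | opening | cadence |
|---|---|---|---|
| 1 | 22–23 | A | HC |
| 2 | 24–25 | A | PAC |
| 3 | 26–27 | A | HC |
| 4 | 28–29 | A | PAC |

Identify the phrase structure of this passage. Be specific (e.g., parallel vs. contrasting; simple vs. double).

The cadence pattern HC–PAC–HC–PAC is weak–strong twice, and phrases 3–4 restate phrases 1–2: a period heard twice, not a double period (which would end weakly at phrase 2).

repeated period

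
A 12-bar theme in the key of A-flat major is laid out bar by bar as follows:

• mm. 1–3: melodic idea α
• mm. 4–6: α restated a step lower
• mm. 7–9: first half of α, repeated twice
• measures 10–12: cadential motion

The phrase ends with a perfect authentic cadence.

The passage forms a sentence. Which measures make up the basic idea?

The presentation of a sentence is the basic idea (bars 1–3) plus its repetition (measures 4–6); the basic idea is therefore measures 1-3.

measures 1–3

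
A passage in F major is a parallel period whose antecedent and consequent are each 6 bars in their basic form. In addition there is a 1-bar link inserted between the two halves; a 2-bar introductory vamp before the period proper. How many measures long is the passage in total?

15 measures

Basic parallel period: 6 + 6 = 12 bars.
12 (basic form) + 1 (link) + 2 (introduction) = 15.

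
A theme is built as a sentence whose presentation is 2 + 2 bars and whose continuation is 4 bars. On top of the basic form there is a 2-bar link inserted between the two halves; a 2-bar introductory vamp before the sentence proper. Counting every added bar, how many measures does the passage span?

Basic sentence: 2 + 2 + 4 = 8 bars.
8 (basic form) + 2 (link) + 2 (introduction) = 12.

12 measures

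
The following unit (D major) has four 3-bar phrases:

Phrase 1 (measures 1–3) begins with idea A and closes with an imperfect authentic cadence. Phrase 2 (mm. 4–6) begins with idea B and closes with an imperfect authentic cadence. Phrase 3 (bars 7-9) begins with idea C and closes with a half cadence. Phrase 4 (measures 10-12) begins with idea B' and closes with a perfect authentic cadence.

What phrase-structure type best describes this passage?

Four phrases in two halves: the first half (bars 1-6) ends with an imperfect authentic cadence, the second (bars 7–12) with a perfect authentic cadence — a large antecedent–consequent pair, i.e. a double period.
Phrase 3 begins with different material from phrase 1, making it contrasting.

contrasting double period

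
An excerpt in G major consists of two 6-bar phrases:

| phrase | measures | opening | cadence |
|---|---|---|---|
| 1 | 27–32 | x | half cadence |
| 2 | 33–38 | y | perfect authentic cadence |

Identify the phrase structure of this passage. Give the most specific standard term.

Phrase 1 ends with a half cadence (weaker) and phrase 2 with a perfect authentic cadence (stronger): antecedent + consequent = a period.
The two phrases open with different material (x / y), so the period is contrasting.

contrasting period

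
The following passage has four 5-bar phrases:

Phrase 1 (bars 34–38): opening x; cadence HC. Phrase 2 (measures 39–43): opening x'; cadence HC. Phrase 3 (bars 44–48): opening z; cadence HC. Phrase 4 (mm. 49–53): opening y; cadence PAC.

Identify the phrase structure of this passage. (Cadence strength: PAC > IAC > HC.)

Four phrases in two halves: the first half (bars 34–43) ends with a half cadence, the second (bars 44–53) with a perfect authentic cadence — a large antecedent–consequent pair, i.e. a double period.
Phrase 3 begins with different material from phrase 1, making it contrasting.

contrasting double period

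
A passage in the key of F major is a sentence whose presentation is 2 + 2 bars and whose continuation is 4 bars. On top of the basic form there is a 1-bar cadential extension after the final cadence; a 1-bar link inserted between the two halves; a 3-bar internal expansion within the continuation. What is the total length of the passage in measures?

Basic sentence: 2 + 2 + 4 = 8 bars.
8 (basic form) + 1 (cadential extension) + 1 (link) + 3 (internal expansion) = 13.

13 measures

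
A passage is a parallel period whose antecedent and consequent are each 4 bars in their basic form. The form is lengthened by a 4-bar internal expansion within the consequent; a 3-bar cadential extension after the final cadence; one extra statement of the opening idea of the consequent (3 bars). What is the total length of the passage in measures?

18 measures

Basic parallel period: 4 + 4 = 8 bars.
8 (basic form) + 4 (internal expansion) + 3 (cadential extension) + 3 (extra statement) = 18.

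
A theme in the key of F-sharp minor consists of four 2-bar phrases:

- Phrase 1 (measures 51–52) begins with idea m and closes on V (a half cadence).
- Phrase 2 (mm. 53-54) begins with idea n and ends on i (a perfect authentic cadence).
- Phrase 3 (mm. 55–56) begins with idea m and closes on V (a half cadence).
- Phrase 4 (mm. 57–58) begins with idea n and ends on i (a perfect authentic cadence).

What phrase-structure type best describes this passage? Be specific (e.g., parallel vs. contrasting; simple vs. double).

The cadence pattern HC–PAC–HC–PAC is weak–strong twice, and phrases 3–4 restate phrases 1–2: a period heard twice, not a double period (which would end weakly at phrase 2).

repeated period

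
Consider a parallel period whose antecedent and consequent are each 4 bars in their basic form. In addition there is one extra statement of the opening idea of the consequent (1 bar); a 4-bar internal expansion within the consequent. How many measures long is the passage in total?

13 measures

Basic parallel period: 4 + 4 = 8 bars.
8 (basic form) + 1 (extra statement) + 4 (internal expansion) = 13.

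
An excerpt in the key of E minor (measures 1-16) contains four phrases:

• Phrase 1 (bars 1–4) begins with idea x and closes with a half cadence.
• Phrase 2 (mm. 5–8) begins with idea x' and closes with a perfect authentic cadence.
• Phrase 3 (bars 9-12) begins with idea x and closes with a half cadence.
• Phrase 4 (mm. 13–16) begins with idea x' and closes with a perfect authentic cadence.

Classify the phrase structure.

The cadence pattern HC–PAC–HC–PAC is weak–strong twice, and phrases 3–4 restate phrases 1–2: a period heard twice, not a double period (which would end weakly at phrase 2).

repeated period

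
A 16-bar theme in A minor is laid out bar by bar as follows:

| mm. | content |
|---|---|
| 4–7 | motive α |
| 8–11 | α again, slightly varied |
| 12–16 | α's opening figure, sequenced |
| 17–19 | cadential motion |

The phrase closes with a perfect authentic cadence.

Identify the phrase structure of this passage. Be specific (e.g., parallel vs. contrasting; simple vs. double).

Basic idea (mm. 4-7) + its repetition (measures 8–11) form the presentation; fragmentation and cadence (mm. 12-19) form the continuation — the 16-bar whole is a sentence.

sentence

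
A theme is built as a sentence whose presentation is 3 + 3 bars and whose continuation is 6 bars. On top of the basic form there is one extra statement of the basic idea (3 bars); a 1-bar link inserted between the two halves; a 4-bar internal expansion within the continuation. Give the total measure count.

Basic sentence: 3 + 3 + 6 = 12 bars.
12 (basic form) + 3 (extra statement) + 1 (link) + 4 (internal expansion) = 20.

20 measures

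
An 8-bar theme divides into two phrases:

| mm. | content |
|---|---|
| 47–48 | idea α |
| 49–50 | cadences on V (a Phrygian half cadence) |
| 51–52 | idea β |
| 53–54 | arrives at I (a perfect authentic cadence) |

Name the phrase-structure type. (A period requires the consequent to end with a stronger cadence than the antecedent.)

contrasting period

Phrase 1 ends with a Phrygian half cadence (weaker) and phrase 2 with a perfect authentic cadence (stronger): antecedent + consequent = a period.
The two phrases open with different material (α / β), so the period is contrasting.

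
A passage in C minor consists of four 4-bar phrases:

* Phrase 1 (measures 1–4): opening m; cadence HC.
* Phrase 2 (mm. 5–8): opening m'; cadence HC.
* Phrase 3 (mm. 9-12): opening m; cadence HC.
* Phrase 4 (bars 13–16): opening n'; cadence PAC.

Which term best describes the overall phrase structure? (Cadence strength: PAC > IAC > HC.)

parallel double period

Four phrases in two halves: the first half (mm. 1–8) ends with a half cadence, the second (measures 9–16) with a perfect authentic cadence — a large antecedent–consequent pair, i.e. a double period.
Phrase 3 begins with the same material as phrase 1, making it parallel.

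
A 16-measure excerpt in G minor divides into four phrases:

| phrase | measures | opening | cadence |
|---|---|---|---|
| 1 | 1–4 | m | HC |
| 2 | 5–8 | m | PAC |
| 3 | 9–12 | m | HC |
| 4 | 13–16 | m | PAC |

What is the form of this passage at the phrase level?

repeated period

The cadence pattern HC–PAC–HC–PAC is weak–strong twice, and phrases 3–4 restate phrases 1–2: a period heard twice, not a double period (which would end weakly at phrase 2).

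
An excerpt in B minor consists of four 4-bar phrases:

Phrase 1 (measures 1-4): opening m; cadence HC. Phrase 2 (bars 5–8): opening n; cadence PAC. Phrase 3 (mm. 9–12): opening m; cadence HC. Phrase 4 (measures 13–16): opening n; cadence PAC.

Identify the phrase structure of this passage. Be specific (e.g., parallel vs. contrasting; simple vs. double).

repeated period

The cadence pattern HC–PAC–HC–PAC is weak–strong twice, and phrases 3–4 restate phrases 1–2: a period heard twice, not a double period (which would end weakly at phrase 2).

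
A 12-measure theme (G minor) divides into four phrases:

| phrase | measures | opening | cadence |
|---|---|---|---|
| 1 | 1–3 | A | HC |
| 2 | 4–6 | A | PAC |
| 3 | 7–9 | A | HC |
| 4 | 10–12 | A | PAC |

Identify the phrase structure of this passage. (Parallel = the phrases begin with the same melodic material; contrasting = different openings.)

The cadence pattern HC–PAC–HC–PAC is weak–strong twice, and phrases 3–4 restate phrases 1–2: a period heard twice, not a double period (which would end weakly at phrase 2).

repeated period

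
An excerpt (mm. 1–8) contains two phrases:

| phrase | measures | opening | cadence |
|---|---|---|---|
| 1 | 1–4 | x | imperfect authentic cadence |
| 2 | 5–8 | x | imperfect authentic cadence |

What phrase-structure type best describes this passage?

repeated phrase

Both phrases have the same opening (x) and the same cadence (imperfect authentic cadence): the second is a restatement, not a consequent, so this is a repeated phrase rather than a period.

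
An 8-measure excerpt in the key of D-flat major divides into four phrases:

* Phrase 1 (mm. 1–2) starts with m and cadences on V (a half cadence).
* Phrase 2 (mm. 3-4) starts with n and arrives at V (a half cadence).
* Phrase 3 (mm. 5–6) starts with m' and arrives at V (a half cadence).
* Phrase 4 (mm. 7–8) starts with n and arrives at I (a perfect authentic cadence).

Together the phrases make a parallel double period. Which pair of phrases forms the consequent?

phrases 3 and 4

In a double period the first pair of phrases (ending half cadence) is the large antecedent and the second pair (ending perfect authentic cadence) is the large consequent; the consequent is phrases 3 and 4.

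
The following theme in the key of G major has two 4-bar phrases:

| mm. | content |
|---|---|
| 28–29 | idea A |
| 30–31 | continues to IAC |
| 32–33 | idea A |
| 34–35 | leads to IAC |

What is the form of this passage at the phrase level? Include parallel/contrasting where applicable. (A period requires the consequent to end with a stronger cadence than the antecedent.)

repeated phrase

Both phrases have the same opening (A) and the same cadence (imperfect authentic cadence): the second is a restatement, not a consequent, so this is a repeated phrase rather than a period.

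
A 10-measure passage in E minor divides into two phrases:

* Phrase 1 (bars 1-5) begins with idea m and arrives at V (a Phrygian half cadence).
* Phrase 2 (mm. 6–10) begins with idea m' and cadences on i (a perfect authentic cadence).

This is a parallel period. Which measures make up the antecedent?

measures 1–5

The phrase ending with the weaker cadence (Phrygian half cadence) is the antecedent; the one ending more conclusively (perfect authentic cadence) is the consequent. The antecedent is measures 1–5.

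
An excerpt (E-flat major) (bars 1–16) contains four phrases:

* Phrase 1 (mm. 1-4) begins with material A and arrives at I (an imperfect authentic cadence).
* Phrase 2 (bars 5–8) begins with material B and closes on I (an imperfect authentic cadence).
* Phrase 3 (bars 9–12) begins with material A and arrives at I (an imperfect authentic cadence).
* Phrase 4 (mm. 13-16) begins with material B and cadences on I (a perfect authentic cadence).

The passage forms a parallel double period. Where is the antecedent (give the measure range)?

measures 1–8

In a double period the four phrases pair into a large antecedent (phrases 1–2, ending imperfect authentic cadence) and a large consequent (phrases 3–4, ending perfect authentic cadence). The antecedent spans bars 1-8.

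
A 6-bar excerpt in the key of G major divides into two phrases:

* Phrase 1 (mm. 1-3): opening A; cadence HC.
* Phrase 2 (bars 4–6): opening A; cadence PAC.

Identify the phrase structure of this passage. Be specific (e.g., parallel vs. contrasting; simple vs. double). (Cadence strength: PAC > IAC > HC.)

parallel period

Phrase 1 ends with a half cadence (weaker) and phrase 2 with a perfect authentic cadence (stronger): antecedent + consequent = a period.
The two phrases open with the same material (A / A), so the period is parallel.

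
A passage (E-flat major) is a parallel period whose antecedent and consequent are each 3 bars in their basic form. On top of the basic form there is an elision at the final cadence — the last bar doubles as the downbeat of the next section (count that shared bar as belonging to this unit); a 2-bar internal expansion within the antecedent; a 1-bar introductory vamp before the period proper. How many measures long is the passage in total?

9 measures

Basic parallel period: 3 + 3 = 6 bars.
6 (basic form) + 2 (internal expansion) + 1 (introduction) = 9.
The elision shares a bar with the next section but does not change this unit's count.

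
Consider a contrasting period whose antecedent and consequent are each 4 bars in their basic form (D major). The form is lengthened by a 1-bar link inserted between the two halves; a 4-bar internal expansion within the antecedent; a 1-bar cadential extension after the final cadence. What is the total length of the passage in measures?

Basic contrasting period: 4 + 4 = 8 bars.
8 (basic form) + 1 (link) + 4 (internal expansion) + 1 (cadential extension) = 14.

14 measures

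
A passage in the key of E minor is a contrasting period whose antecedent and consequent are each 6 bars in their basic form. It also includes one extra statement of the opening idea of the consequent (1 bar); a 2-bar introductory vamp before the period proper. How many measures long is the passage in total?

15 measures

Basic contrasting period: 6 + 6 = 12 bars.
12 (basic form) + 1 (extra statement) + 2 (introduction) = 15.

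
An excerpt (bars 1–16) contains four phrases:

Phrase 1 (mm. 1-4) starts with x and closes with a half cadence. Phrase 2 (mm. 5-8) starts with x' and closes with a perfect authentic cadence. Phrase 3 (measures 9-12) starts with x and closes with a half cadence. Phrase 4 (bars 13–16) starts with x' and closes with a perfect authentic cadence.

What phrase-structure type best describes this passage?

The cadence pattern HC–PAC–HC–PAC is weak–strong twice, and phrases 3–4 restate phrases 1–2: a period heard twice, not a double period (which would end weakly at phrase 2).

repeated period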